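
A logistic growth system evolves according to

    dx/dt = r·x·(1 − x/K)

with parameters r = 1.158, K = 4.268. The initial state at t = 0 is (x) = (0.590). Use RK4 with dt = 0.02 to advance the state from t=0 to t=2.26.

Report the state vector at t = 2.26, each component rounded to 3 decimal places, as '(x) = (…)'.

(x) = (2.933)

t=0.000: state=(0.590)
step 1 (dt=0.02): k1=(0.589), k2=(0.594), k3=(0.594), k4=(0.599); state += dt/6·(k1+2k2+2k3+k4)
t=0.020: state=(0.602)
t=0.040: state=(0.614)
t=0.060: state=(0.626)
continuing one RK4 step at a time; state shown every 5 steps (Δt=0.1):
t=0.100: state=(0.651)
t=0.200: state=(0.718)
t=0.300: state=(0.790)
t=0.400: state=(0.867)
t=0.500: state=(0.950)
t=0.600: state=(1.038)
t=0.700: state=(1.132)
t=0.800: state=(1.231)
t=0.900: state=(1.334)
t=1.000: state=(1.443)
t=1.100: state=(1.555)
t=1.200: state=(1.672)
t=1.300: state=(1.791)
t=1.400: state=(1.912)
t=1.500: state=(2.035)
t=1.600: state=(2.158)
t=1.700: state=(2.282)
t=1.800: state=(2.404)
t=1.900: state=(2.525)
t=2.000: state=(2.643)
t=2.100: state=(2.757)
t=2.200: state=(2.868)
t=2.260: state=(2.933)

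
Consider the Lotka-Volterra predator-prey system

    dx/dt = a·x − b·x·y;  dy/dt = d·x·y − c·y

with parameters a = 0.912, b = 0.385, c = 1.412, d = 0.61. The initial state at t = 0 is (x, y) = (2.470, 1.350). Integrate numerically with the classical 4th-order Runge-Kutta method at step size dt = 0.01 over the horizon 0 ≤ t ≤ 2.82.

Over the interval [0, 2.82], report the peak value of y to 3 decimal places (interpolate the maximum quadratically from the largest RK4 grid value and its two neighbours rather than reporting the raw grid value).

max y = 3.825

t=0.000: state=(2.470, 1.350)
step 1 (dt=0.01): k1=(0.969, 0.128), k2=(0.970, 0.132), k3=(0.970, 0.132), k4=(0.971, 0.136); state += dt/6·(k1+2k2+2k3+k4)
t=0.010: state=(2.480, 1.351)
t=0.020: state=(2.489, 1.353)
t=0.030: state=(2.499, 1.354)
continuing one RK4 step at a time; state shown every 10 steps (Δt=0.1):
t=0.100: state=(2.568, 1.367)
t=0.200: state=(2.668, 1.392)
t=0.300: state=(2.768, 1.427)
t=0.400: state=(2.868, 1.472)
t=0.500: state=(2.966, 1.527)
t=0.600: state=(3.060, 1.593)
t=0.700: state=(3.148, 1.672)
t=0.800: state=(3.228, 1.763)
t=0.900: state=(3.298, 1.868)
t=1.000: state=(3.354, 1.987)
t=1.100: state=(3.395, 2.120)
t=1.200: state=(3.418, 2.267)
t=1.300: state=(3.422, 2.425)
t=1.400: state=(3.403, 2.593)
t=1.500: state=(3.363, 2.768)
t=1.600: state=(3.300, 2.945)
t=1.700: state=(3.217, 3.120)
t=1.800: state=(3.115, 3.287)
t=1.900: state=(2.998, 3.439)
t=2.000: state=(2.869, 3.572)
t=2.100: state=(2.733, 3.679)
t=2.200: state=(2.595, 3.759)
t=2.300: state=(2.457, 3.807)
t=2.400: state=(2.324, 3.825)
t=2.500: state=(2.197, 3.812)
t=2.600: state=(2.080, 3.771)
t=2.700: state=(1.973, 3.705)
t=2.800: state=(1.877, 3.618)
t=2.820: state=(1.859, 3.598)
largest grid value and its neighbours: y(2.400)=3.82473, y(2.410)=3.82479, y(2.420)=3.82454
parabola through these three points peaks at t≈2.407 with y≈3.82480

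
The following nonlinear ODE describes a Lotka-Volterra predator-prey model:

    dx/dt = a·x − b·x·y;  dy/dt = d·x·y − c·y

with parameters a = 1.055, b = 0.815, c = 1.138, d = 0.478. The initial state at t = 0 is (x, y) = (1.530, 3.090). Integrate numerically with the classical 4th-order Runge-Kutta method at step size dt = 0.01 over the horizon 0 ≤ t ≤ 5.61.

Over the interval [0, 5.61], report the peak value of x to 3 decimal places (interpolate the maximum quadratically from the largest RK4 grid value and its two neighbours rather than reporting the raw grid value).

max x = 5.874

t=0.000: state=(1.530, 3.090)
step 1 (dt=0.01): k1=(-2.239, -1.257), k2=(-2.215, -1.271), k3=(-2.215, -1.270), k4=(-2.191, -1.284); state += dt/6·(k1+2k2+2k3+k4)
t=0.010: state=(1.508, 3.077)
t=0.020: state=(1.486, 3.064)
t=0.030: state=(1.465, 3.051)
continuing one RK4 step at a time; state shown every 20 steps (Δt=0.2):
t=0.200: state=(1.168, 2.796)
t=0.400: state=(0.940, 2.461)
t=0.600: state=(0.799, 2.129)
t=0.800: state=(0.715, 1.822)
t=1.000: state=(0.671, 1.550)
t=1.200: state=(0.657, 1.315)
t=1.400: state=(0.665, 1.116)
t=1.600: state=(0.695, 0.948)
t=1.800: state=(0.744, 0.809)
t=2.000: state=(0.813, 0.694)
t=2.200: state=(0.904, 0.600)
t=2.400: state=(1.019, 0.523)
t=2.600: state=(1.161, 0.463)
t=2.800: state=(1.335, 0.415)
t=3.000: state=(1.545, 0.379)
t=3.200: state=(1.798, 0.354)
t=3.400: state=(2.099, 0.340)
t=3.600: state=(2.453, 0.336)
t=3.800: state=(2.866, 0.345)
t=4.000: state=(3.340, 0.370)
t=4.200: state=(3.871, 0.415)
t=4.400: state=(4.441, 0.492)
t=4.600: state=(5.015, 0.616)
t=4.800: state=(5.519, 0.812)
t=5.000: state=(5.835, 1.116)
t=5.200: state=(5.807, 1.555)
t=5.400: state=(5.323, 2.117)
t=5.600: state=(4.437, 2.694)
t=5.610: state=(4.386, 2.721)
largest grid value and its neighbours: x(5.080)=5.87326, x(5.090)=5.87370, x(5.100)=5.87311
parabola through these three points peaks at t≈5.089 with x≈5.87371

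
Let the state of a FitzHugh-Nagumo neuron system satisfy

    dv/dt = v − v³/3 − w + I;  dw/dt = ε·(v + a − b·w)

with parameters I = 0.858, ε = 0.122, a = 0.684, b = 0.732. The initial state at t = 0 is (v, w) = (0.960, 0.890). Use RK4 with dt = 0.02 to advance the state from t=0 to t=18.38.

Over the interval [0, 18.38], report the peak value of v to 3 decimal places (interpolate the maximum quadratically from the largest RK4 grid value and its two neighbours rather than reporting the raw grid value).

t=0.000: state=(0.960, 0.890)
step 1 (dt=0.02): k1=(0.633, 0.121), k2=(0.632, 0.122), k3=(0.632, 0.122), k4=(0.631, 0.122); state += dt/6·(k1+2k2+2k3+k4)
t=0.020: state=(0.973, 0.892)
t=0.040: state=(0.985, 0.895)
t=0.060: state=(0.998, 0.897)
continuing one RK4 step at a time; state shown every 50 steps (Δt=1):
t=1.000: state=(1.441, 1.038)
t=2.000: state=(1.536, 1.206)
t=3.000: state=(1.472, 1.359)
t=4.000: state=(1.367, 1.488)
t=5.000: state=(1.243, 1.593)
t=6.000: state=(1.099, 1.674)
t=7.000: state=(0.917, 1.729)
t=8.000: state=(0.654, 1.753)
t=9.000: state=(0.168, 1.735)
t=10.000: state=(-0.937, 1.628)
t=11.000: state=(-1.854, 1.392)
t=12.000: state=(-1.884, 1.132)
t=13.000: state=(-1.797, 0.900)
t=14.000: state=(-1.701, 0.699)
t=15.000: state=(-1.602, 0.527)
t=16.000: state=(-1.501, 0.380)
t=17.000: state=(-1.395, 0.259)
t=18.000: state=(-1.282, 0.160)
t=18.380: state=(-1.236, 0.129)
largest grid value and its neighbours: v(1.860)=1.53703, v(1.880)=1.53703, v(1.900)=1.53697
parabola through these three points peaks at t≈1.871 with v≈1.53704

max v = 1.537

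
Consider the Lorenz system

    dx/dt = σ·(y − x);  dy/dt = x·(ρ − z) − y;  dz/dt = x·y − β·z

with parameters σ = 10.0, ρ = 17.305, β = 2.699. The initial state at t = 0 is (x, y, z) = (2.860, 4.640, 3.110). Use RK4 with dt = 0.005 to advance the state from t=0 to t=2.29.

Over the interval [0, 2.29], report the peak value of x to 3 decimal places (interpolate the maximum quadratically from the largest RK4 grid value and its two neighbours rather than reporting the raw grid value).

t=0.000: state=(2.860, 4.640, 3.110)
step 1 (dt=0.005): k1=(17.800, 35.958, 4.877), k2=(18.254, 36.464, 5.311), k3=(18.255, 36.476, 5.317), k4=(18.711, 36.993, 5.767); state += dt/6·(k1+2k2+2k3+k4)
t=0.005: state=(2.951, 4.822, 3.137)
t=0.010: state=(3.047, 5.010, 3.168)
t=0.015: state=(3.148, 5.203, 3.204)
continuing one RK4 step at a time; state shown every 20 steps (Δt=0.1):
t=0.100: state=(5.618, 9.425, 4.983)
t=0.200: state=(10.227, 15.029, 12.738)
t=0.300: state=(12.617, 11.227, 24.668)
t=0.400: state=(7.917, 1.626, 24.524)
t=0.500: state=(2.761, -0.820, 18.763)
t=0.600: state=(0.522, -0.690, 14.225)
t=0.700: state=(-0.195, -0.601, 10.855)
t=0.800: state=(-0.517, -0.822, 8.311)
t=0.900: state=(-0.903, -1.412, 6.413)
t=1.000: state=(-1.633, -2.646, 5.119)
t=1.100: state=(-3.099, -5.127, 4.706)
t=1.200: state=(-5.919, -9.604, 6.518)
t=1.300: state=(-10.141, -14.280, 13.844)
t=1.400: state=(-11.963, -10.455, 23.990)
t=1.500: state=(-7.742, -2.230, 23.698)
t=1.600: state=(-3.182, 0.033, 18.458)
t=1.700: state=(-1.174, -0.122, 14.088)
t=1.800: state=(-0.645, -0.490, 10.777)
t=1.900: state=(-0.698, -0.924, 8.268)
t=2.000: state=(-1.090, -1.671, 6.412)
t=2.100: state=(-1.946, -3.142, 5.211)
t=2.200: state=(-3.668, -6.030, 5.098)
t=2.290: state=(-6.463, -10.326, 7.338)
largest grid value and its neighbours: x(0.280)=12.71484, x(0.285)=12.72419, x(0.290)=12.71120
parabola through these three points peaks at t≈0.285 with x≈12.72426

max x = 12.724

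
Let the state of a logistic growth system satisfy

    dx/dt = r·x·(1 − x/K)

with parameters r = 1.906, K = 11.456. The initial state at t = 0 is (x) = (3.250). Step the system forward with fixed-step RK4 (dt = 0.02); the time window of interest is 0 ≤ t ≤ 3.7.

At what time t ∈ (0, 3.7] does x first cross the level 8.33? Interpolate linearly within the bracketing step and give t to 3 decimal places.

t = 1.000

t=0.000: state=(3.250)
step 1 (dt=0.02): k1=(4.437), k2=(4.473), k3=(4.474), k4=(4.510); state += dt/6·(k1+2k2+2k3+k4)
t=0.020: state=(3.339)
t=0.040: state=(3.430)
t=0.060: state=(3.523)
continuing one RK4 step at a time; state shown every 10 steps (Δt=0.2):
t=0.200: state=(4.205)
t=0.400: state=(5.260)
t=0.600: state=(6.348)
t=0.800: state=(7.393)
t=1.000: state=(8.329)
next step: t=1.020: state=(8.415) — x has crossed 8.33
linear interpolation between t=1.000 (8.32927) and t=1.020 (8.41518) → t≈1.000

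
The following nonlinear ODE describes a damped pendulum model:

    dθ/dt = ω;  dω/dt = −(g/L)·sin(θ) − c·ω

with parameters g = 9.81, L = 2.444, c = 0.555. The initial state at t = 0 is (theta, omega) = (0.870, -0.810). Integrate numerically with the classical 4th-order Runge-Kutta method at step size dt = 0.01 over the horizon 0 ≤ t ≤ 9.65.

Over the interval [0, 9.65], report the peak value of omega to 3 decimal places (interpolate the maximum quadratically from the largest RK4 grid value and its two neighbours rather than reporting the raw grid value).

max omega = 0.985

t=0.000: state=(0.870, -0.810)
step 1 (dt=0.01): k1=(-0.810, -2.618), k2=(-0.823, -2.601), k3=(-0.823, -2.601), k4=(-0.836, -2.583); state += dt/6·(k1+2k2+2k3+k4)
t=0.010: state=(0.862, -0.836)
t=0.020: state=(0.853, -0.862)
t=0.030: state=(0.845, -0.887)
continuing one RK4 step at a time; state shown every 50 steps (Δt=0.5):
t=0.500: state=(0.230, -1.536)
t=1.000: state=(-0.432, -0.918)
t=1.500: state=(-0.598, 0.246)
t=2.000: state=(-0.265, 0.950)
t=2.500: state=(0.195, 0.747)
t=3.000: state=(0.389, 0.001)
t=3.500: state=(0.229, -0.564)
t=4.000: state=(-0.075, -0.548)
t=4.500: state=(-0.245, -0.097)
t=5.000: state=(-0.178, 0.322)
t=5.500: state=(0.015, 0.383)
t=6.000: state=(0.149, 0.121)
t=6.500: state=(0.131, -0.174)
t=7.000: state=(0.012, -0.258)
t=7.500: state=(-0.088, -0.114)
t=8.000: state=(-0.093, 0.087)
t=8.500: state=(-0.022, 0.169)
t=9.000: state=(0.050, 0.096)
t=9.500: state=(0.064, -0.037)
t=9.650: state=(0.056, -0.069)
largest grid value and its neighbours: omega(2.120)=0.98462, omega(2.130)=0.98491, omega(2.140)=0.98480
parabola through these three points peaks at t≈2.132 with omega≈0.98492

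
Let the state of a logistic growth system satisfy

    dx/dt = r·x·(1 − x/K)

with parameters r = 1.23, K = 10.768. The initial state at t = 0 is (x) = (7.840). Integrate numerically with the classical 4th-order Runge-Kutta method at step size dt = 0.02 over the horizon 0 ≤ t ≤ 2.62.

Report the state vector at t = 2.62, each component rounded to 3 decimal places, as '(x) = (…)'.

t=0.000: state=(7.840)
step 1 (dt=0.02): k1=(2.622), k2=(2.607), k3=(2.607), k4=(2.593); state += dt/6·(k1+2k2+2k3+k4)
t=0.020: state=(7.892)
t=0.040: state=(7.944)
t=0.060: state=(7.995)
continuing one RK4 step at a time; state shown every 5 steps (Δt=0.1):
t=0.100: state=(8.095)
t=0.200: state=(8.334)
t=0.300: state=(8.558)
t=0.400: state=(8.766)
t=0.500: state=(8.959)
t=0.600: state=(9.137)
t=0.700: state=(9.300)
t=0.800: state=(9.449)
t=0.900: state=(9.585)
t=1.000: state=(9.708)
t=1.100: state=(9.820)
t=1.200: state=(9.921)
t=1.300: state=(10.012)
t=1.400: state=(10.094)
t=1.500: state=(10.168)
t=1.600: state=(10.234)
t=1.700: state=(10.293)
t=1.800: state=(10.346)
t=1.900: state=(10.393)
t=2.000: state=(10.435)
t=2.100: state=(10.473)
t=2.200: state=(10.506)
t=2.300: state=(10.536)
t=2.400: state=(10.562)
t=2.500: state=(10.585)
t=2.600: state=(10.606)
t=2.620: state=(10.610)

(x) = (10.610)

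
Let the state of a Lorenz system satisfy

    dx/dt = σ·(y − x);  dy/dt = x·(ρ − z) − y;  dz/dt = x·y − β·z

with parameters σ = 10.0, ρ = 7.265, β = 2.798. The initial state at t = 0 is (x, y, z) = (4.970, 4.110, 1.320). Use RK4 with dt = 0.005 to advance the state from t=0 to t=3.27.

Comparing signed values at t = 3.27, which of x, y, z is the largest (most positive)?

largest component: z

t=0.000: state=(4.970, 4.110, 1.320)
step 1 (dt=0.005): k1=(-8.600, 25.437, 16.733), k2=(-7.749, 25.038, 16.843), k3=(-7.780, 25.050, 16.846), k4=(-6.958, 24.665, 16.955); state += dt/6·(k1+2k2+2k3+k4)
t=0.005: state=(4.931, 4.235, 1.404)
t=0.010: state=(4.900, 4.357, 1.490)
t=0.015: state=(4.877, 4.475, 1.576)
continuing one RK4 step at a time; state shown every 40 steps (Δt=0.2):
t=0.200: state=(6.149, 6.972, 5.775)
t=0.400: state=(5.908, 4.845, 9.287)
t=0.600: state=(3.565, 2.653, 7.781)
t=0.800: state=(2.614, 2.511, 5.550)
t=1.000: state=(2.900, 3.248, 4.356)
t=1.200: state=(3.871, 4.451, 4.525)
t=1.400: state=(4.913, 5.270, 6.019)
t=1.600: state=(4.990, 4.716, 7.372)
t=1.800: state=(4.184, 3.770, 7.137)
t=2.000: state=(3.630, 3.512, 6.173)
t=2.200: state=(3.685, 3.836, 5.553)
t=2.400: state=(4.115, 4.357, 5.642)
t=2.600: state=(4.501, 4.609, 6.246)
t=2.800: state=(4.491, 4.383, 6.704)
t=3.000: state=(4.191, 4.035, 6.609)
t=3.200: state=(3.974, 3.926, 6.230)
t=3.270: state=(3.957, 3.954, 6.114)
compare at T: x=3.957, y=3.954, z=6.114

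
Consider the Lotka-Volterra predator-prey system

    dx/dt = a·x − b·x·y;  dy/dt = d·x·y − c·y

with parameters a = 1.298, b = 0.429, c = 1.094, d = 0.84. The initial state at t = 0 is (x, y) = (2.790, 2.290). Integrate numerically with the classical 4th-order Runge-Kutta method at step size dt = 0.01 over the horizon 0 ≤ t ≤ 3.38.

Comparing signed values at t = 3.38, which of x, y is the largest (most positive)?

t=0.000: state=(2.790, 2.290)
step 1 (dt=0.01): k1=(0.880, 2.862), k2=(0.865, 2.888), k3=(0.865, 2.888), k4=(0.849, 2.915); state += dt/6·(k1+2k2+2k3+k4)
t=0.010: state=(2.799, 2.319)
t=0.020: state=(2.807, 2.348)
t=0.030: state=(2.815, 2.378)
continuing one RK4 step at a time; state shown every 20 steps (Δt=0.2):
t=0.200: state=(2.891, 2.972)
t=0.400: state=(2.799, 3.863)
t=0.600: state=(2.496, 4.855)
t=0.800: state=(2.052, 5.723)
t=1.000: state=(1.588, 6.239)
t=1.200: state=(1.197, 6.325)
t=1.400: state=(0.910, 6.058)
t=1.600: state=(0.716, 5.573)
t=1.800: state=(0.590, 4.993)
t=2.000: state=(0.511, 4.398)
t=2.200: state=(0.465, 3.834)
t=2.400: state=(0.444, 3.324)
t=2.600: state=(0.441, 2.877)
t=2.800: state=(0.455, 2.492)
t=3.000: state=(0.483, 2.166)
t=3.200: state=(0.526, 1.893)
t=3.380: state=(0.579, 1.690)
compare at T: x=0.579, y=1.690

largest component: y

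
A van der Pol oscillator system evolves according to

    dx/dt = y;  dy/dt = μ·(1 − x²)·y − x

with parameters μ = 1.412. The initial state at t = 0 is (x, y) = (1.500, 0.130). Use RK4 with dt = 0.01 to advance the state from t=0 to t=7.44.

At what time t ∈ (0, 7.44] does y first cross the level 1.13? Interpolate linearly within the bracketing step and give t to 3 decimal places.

t = 4.714

t=0.000: state=(1.500, 0.130)
step 1 (dt=0.01): k1=(0.130, -1.729), k2=(0.121, -1.715), k3=(0.121, -1.715), k4=(0.113, -1.701); state += dt/6·(k1+2k2+2k3+k4)
t=0.010: state=(1.501, 0.113)
t=0.020: state=(1.502, 0.096)
t=0.030: state=(1.503, 0.079)
continuing one RK4 step at a time; state shown every 25 steps (Δt=0.25):
t=0.250: state=(1.486, -0.220)
t=0.500: state=(1.400, -0.451)
t=0.750: state=(1.264, -0.636)
t=1.000: state=(1.081, -0.833)
t=1.250: state=(0.842, -1.098)
t=1.500: state=(0.520, -1.511)
t=1.750: state=(0.066, -2.162)
t=2.000: state=(-0.573, -2.916)
t=2.250: state=(-1.315, -2.746)
t=2.500: state=(-1.826, -1.270)
t=2.750: state=(-1.990, -0.178)
t=3.000: state=(-1.972, 0.246)
t=3.250: state=(-1.888, 0.405)
t=3.500: state=(-1.775, 0.490)
t=3.750: state=(-1.644, 0.561)
t=4.000: state=(-1.494, 0.643)
t=4.250: state=(-1.320, 0.754)
t=4.500: state=(-1.112, 0.918)
t=4.710: state=(-0.899, 1.125)
next step: t=4.720: state=(-0.888, 1.137) — y has crossed 1.13
linear interpolation between t=4.710 (1.12518) and t=4.720 (1.13734) → t≈4.714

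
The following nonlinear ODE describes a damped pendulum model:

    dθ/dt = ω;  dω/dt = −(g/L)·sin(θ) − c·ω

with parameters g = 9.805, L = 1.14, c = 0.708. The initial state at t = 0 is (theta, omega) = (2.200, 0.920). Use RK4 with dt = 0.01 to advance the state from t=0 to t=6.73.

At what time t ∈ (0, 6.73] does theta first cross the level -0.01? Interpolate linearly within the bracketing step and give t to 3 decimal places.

t=0.000: state=(2.200, 0.920)
step 1 (dt=0.01): k1=(0.920, -7.605), k2=(0.882, -7.555), k3=(0.882, -7.556), k4=(0.844, -7.507); state += dt/6·(k1+2k2+2k3+k4)
t=0.010: state=(2.209, 0.844)
t=0.020: state=(2.217, 0.770)
t=0.030: state=(2.224, 0.696)
continuing one RK4 step at a time; state shown every 25 steps (Δt=0.25):
t=0.250: state=(2.212, -0.773)
t=0.500: state=(1.818, -2.391)
t=0.750: state=(1.021, -3.905)
t=0.990: state=(0.014, -4.181)
next step: t=1.000: state=(-0.028, -4.150) — theta has crossed -0.01
linear interpolation between t=0.990 (0.01413) and t=1.000 (-0.02753) → t≈0.996

t = 0.996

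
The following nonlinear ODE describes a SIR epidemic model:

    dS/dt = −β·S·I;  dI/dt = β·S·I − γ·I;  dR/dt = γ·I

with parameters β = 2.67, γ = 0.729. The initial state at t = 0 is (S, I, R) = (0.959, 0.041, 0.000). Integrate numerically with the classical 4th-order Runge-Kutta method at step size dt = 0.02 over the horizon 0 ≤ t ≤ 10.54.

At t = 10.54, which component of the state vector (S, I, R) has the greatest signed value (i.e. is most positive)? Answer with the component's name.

t=0.000: state=(0.959, 0.041, 0.000)
step 1 (dt=0.02): k1=(-0.105, 0.075, 0.030), k2=(-0.107, 0.076, 0.030), k3=(-0.107, 0.076, 0.030), k4=(-0.109, 0.078, 0.031); state += dt/6·(k1+2k2+2k3+k4)
t=0.020: state=(0.957, 0.043, 0.001)
t=0.040: state=(0.955, 0.044, 0.001)
t=0.060: state=(0.952, 0.046, 0.002)
continuing one RK4 step at a time; state shown every 25 steps (Δt=0.5):
t=0.500: state=(0.878, 0.098, 0.024)
t=1.000: state=(0.724, 0.200, 0.077)
t=1.500: state=(0.512, 0.317, 0.172)
t=2.000: state=(0.318, 0.381, 0.301)
t=2.500: state=(0.192, 0.369, 0.440)
t=3.000: state=(0.121, 0.314, 0.565)
t=3.500: state=(0.083, 0.249, 0.667)
t=4.000: state=(0.062, 0.191, 0.747)
t=4.500: state=(0.050, 0.143, 0.808)
t=5.000: state=(0.042, 0.105, 0.853)
t=5.500: state=(0.037, 0.077, 0.885)
t=6.000: state=(0.034, 0.056, 0.910)
t=6.500: state=(0.032, 0.041, 0.927)
t=7.000: state=(0.031, 0.030, 0.940)
t=7.500: state=(0.030, 0.021, 0.949)
t=8.000: state=(0.029, 0.015, 0.956)
t=8.500: state=(0.028, 0.011, 0.960)
t=9.000: state=(0.028, 0.008, 0.964)
t=9.500: state=(0.028, 0.006, 0.966)
t=10.000: state=(0.028, 0.004, 0.968)
t=10.500: state=(0.028, 0.003, 0.969)
t=10.540: state=(0.028, 0.003, 0.970)
compare at T: S=0.028, I=0.003, R=0.970

largest component: R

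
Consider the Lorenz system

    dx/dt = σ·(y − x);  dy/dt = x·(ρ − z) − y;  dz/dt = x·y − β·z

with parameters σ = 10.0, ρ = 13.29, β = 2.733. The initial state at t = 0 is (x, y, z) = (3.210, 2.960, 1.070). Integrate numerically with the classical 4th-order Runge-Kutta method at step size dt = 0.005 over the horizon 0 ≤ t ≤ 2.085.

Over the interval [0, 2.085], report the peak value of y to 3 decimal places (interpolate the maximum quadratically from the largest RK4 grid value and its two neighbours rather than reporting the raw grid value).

t=0.000: state=(3.210, 2.960, 1.070)
step 1 (dt=0.005): k1=(-2.500, 36.266, 6.577), k2=(-1.531, 36.046, 6.804), k3=(-1.561, 36.075, 6.808), k4=(-0.618, 35.881, 7.039); state += dt/6·(k1+2k2+2k3+k4)
t=0.005: state=(3.202, 3.140, 1.104)
t=0.010: state=(3.204, 3.319, 1.140)
t=0.015: state=(3.214, 3.497, 1.179)
continuing one RK4 step at a time; state shown every 20 steps (Δt=0.1):
t=0.100: state=(4.386, 6.671, 2.384)
t=0.200: state=(7.433, 11.011, 6.505)
t=0.300: state=(10.489, 12.184, 14.785)
t=0.400: state=(9.591, 6.243, 19.931)
t=0.500: state=(5.451, 1.424, 17.484)
t=0.600: state=(2.423, 0.427, 13.555)
t=0.700: state=(1.200, 0.583, 10.382)
t=0.800: state=(0.931, 0.927, 7.965)
t=0.900: state=(1.103, 1.434, 6.163)
t=1.000: state=(1.602, 2.289, 4.907)
t=1.100: state=(2.540, 3.772, 4.281)
t=1.200: state=(4.158, 6.200, 4.724)
t=1.300: state=(6.607, 9.360, 7.342)
t=1.400: state=(9.098, 10.854, 12.928)
t=1.500: state=(9.238, 7.627, 17.716)
t=1.600: state=(6.556, 3.409, 17.219)
t=1.700: state=(3.865, 1.836, 14.187)
t=1.800: state=(2.533, 1.817, 11.265)
t=1.900: state=(2.258, 2.356, 8.990)
t=2.000: state=(2.649, 3.318, 7.438)
t=2.085: state=(3.422, 4.579, 6.803)
largest grid value and its neighbours: y(0.265)=12.60303, y(0.270)=12.60964, y(0.275)=12.59492
parabola through these three points peaks at t≈0.269 with y≈12.61002

max y = 12.610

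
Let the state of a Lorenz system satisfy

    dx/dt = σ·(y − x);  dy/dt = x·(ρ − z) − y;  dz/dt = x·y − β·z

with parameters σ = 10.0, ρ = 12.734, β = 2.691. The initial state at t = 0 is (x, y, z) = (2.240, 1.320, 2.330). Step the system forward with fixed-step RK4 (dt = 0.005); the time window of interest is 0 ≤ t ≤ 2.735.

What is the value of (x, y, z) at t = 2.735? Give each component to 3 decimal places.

(x, y, z) = (4.622, 3.518, 12.853)

t=0.000: state=(2.240, 1.320, 2.330)
step 1 (dt=0.005): k1=(-9.200, 21.985, -3.313), k2=(-8.420, 21.709, -3.199), k3=(-8.447, 21.729, -3.199), k4=(-7.691, 21.472, -3.087); state += dt/6·(k1+2k2+2k3+k4)
t=0.005: state=(2.198, 1.429, 2.314)
t=0.010: state=(2.163, 1.535, 2.299)
t=0.015: state=(2.135, 1.639, 2.285)
continuing one RK4 step at a time; state shown every 20 steps (Δt=0.1):
t=0.100: state=(2.408, 3.366, 2.239)
t=0.200: state=(3.943, 6.042, 3.018)
t=0.300: state=(6.561, 9.591, 5.984)
t=0.400: state=(9.373, 11.409, 12.363)
t=0.500: state=(9.531, 7.632, 17.913)
t=0.600: state=(6.413, 2.817, 17.246)
t=0.700: state=(3.399, 1.171, 13.931)
t=0.800: state=(1.935, 1.123, 10.883)
t=0.900: state=(1.549, 1.505, 8.505)
t=1.000: state=(1.745, 2.157, 6.757)
t=1.100: state=(2.372, 3.230, 5.645)
t=1.200: state=(3.507, 4.945, 5.367)
t=1.300: state=(5.271, 7.335, 6.492)
t=1.400: state=(7.428, 9.463, 9.794)
t=1.500: state=(8.724, 8.971, 14.364)
t=1.600: state=(7.736, 5.717, 16.422)
t=1.700: state=(5.419, 3.165, 15.013)
t=1.800: state=(3.642, 2.401, 12.504)
t=1.900: state=(2.896, 2.591, 10.234)
t=2.000: state=(2.932, 3.273, 8.550)
t=2.100: state=(3.539, 4.405, 7.613)
t=2.200: state=(4.650, 5.990, 7.690)
t=2.300: state=(6.132, 7.669, 9.162)
t=2.400: state=(7.448, 8.366, 11.931)
t=2.500: state=(7.669, 7.137, 14.422)
t=2.600: state=(6.550, 5.036, 14.823)
t=2.700: state=(5.049, 3.719, 13.484)
t=2.735: state=(4.622, 3.518, 12.853)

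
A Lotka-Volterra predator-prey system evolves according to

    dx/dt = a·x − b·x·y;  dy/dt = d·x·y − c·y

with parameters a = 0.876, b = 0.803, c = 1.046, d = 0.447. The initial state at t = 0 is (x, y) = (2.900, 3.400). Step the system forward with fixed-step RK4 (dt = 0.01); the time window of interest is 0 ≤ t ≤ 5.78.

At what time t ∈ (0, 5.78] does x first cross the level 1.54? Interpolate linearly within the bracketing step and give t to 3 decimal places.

t = 0.340

t=0.000: state=(2.900, 3.400)
step 1 (dt=0.01): k1=(-5.377, 0.851), k2=(-5.337, 0.811), k3=(-5.337, 0.811), k4=(-5.297, 0.772); state += dt/6·(k1+2k2+2k3+k4)
t=0.010: state=(2.847, 3.408)
t=0.020: state=(2.794, 3.415)
t=0.030: state=(2.742, 3.422)
continuing one RK4 step at a time; state shown every 20 steps (Δt=0.2):
t=0.200: state=(1.990, 3.424)
t=0.340: state=(1.540, 3.300)
next step: t=0.350: state=(1.513, 3.288) — x has crossed 1.54
linear interpolation between t=0.340 (1.54049) and t=0.350 (1.51347) → t≈0.340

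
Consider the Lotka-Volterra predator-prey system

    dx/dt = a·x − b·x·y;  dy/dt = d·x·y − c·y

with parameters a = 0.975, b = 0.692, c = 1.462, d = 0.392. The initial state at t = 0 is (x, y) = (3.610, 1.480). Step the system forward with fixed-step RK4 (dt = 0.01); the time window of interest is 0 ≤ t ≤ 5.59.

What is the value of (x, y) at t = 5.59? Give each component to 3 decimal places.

t=0.000: state=(3.610, 1.480)
step 1 (dt=0.01): k1=(-0.177, -0.069), k2=(-0.177, -0.070), k3=(-0.177, -0.070), k4=(-0.176, -0.070); state += dt/6·(k1+2k2+2k3+k4)
t=0.010: state=(3.608, 1.479)
t=0.020: state=(3.606, 1.479)
t=0.030: state=(3.605, 1.478)
continuing one RK4 step at a time; state shown every 20 steps (Δt=0.2):
t=0.200: state=(3.578, 1.464)
t=0.400: state=(3.556, 1.446)
t=0.600: state=(3.543, 1.425)
t=0.800: state=(3.540, 1.404)
t=1.000: state=(3.547, 1.384)
t=1.200: state=(3.564, 1.365)
t=1.400: state=(3.590, 1.349)
t=1.600: state=(3.624, 1.336)
t=1.800: state=(3.663, 1.327)
t=2.000: state=(3.706, 1.322)
t=2.200: state=(3.751, 1.322)
t=2.400: state=(3.796, 1.326)
t=2.600: state=(3.837, 1.336)
t=2.800: state=(3.873, 1.349)
t=3.000: state=(3.901, 1.366)
t=3.200: state=(3.919, 1.385)
t=3.400: state=(3.926, 1.407)
t=3.600: state=(3.922, 1.428)
t=3.800: state=(3.906, 1.449)
t=4.000: state=(3.879, 1.468)
t=4.200: state=(3.843, 1.483)
t=4.400: state=(3.801, 1.494)
t=4.600: state=(3.755, 1.500)
t=4.800: state=(3.708, 1.500)
t=5.000: state=(3.662, 1.495)
t=5.200: state=(3.622, 1.484)
t=5.400: state=(3.588, 1.470)
t=5.590: state=(3.563, 1.453)

(x, y) = (3.563, 1.453)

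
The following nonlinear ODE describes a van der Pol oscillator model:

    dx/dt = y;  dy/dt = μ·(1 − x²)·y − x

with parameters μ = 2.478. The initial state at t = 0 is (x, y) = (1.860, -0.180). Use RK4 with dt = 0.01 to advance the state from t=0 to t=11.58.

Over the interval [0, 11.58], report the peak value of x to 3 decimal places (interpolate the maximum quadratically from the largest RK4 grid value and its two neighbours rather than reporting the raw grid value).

t=0.000: state=(1.860, -0.180)
step 1 (dt=0.01): k1=(-0.180, -0.763), k2=(-0.184, -0.740), k3=(-0.184, -0.741), k4=(-0.187, -0.719); state += dt/6·(k1+2k2+2k3+k4)
t=0.010: state=(1.858, -0.187)
t=0.020: state=(1.856, -0.194)
t=0.030: state=(1.854, -0.201)
continuing one RK4 step at a time; state shown every 50 steps (Δt=0.5):
t=0.500: state=(1.723, -0.326)
t=1.000: state=(1.542, -0.399)
t=1.500: state=(1.315, -0.526)
t=2.000: state=(0.987, -0.837)
t=2.500: state=(0.347, -2.021)
t=3.000: state=(-1.393, -3.858)
t=3.500: state=(-2.019, 0.096)
t=4.000: state=(-1.906, 0.278)
t=4.500: state=(-1.756, 0.321)
t=5.000: state=(-1.581, 0.383)
t=5.500: state=(-1.365, 0.493)
t=6.000: state=(-1.065, 0.746)
t=6.500: state=(-0.525, 1.620)
t=7.000: state=(0.976, 4.406)
t=7.500: state=(2.021, 0.094)
t=8.000: state=(1.933, -0.268)
t=8.500: state=(1.787, -0.312)
t=9.000: state=(1.618, -0.368)
t=9.500: state=(1.413, -0.465)
t=10.000: state=(1.136, -0.674)
t=10.500: state=(0.670, -1.331)
t=11.000: state=(-0.552, -4.060)
t=11.500: state=(-1.994, -0.492)
t=11.580: state=(-2.018, -0.149)
largest grid value and its neighbours: x(7.530)=2.02218, x(7.540)=2.02228, x(7.550)=2.02218
parabola through these three points peaks at t≈7.540 with x≈2.02228

max x = 2.022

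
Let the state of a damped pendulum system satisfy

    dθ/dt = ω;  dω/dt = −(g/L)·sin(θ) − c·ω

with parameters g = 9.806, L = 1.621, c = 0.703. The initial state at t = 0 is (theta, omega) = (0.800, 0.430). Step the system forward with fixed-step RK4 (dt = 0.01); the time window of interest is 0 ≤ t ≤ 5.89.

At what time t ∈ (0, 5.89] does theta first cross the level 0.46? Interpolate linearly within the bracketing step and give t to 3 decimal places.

t=0.000: state=(0.800, 0.430)
step 1 (dt=0.01): k1=(0.430, -4.642), k2=(0.407, -4.635), k3=(0.407, -4.634), k4=(0.384, -4.626); state += dt/6·(k1+2k2+2k3+k4)
t=0.010: state=(0.804, 0.384)
t=0.020: state=(0.808, 0.337)
t=0.030: state=(0.811, 0.291)
continuing one RK4 step at a time; state shown every 20 steps (Δt=0.2):
t=0.200: state=(0.796, -0.446)
t=0.400: state=(0.634, -1.135)
t=0.530: state=(0.466, -1.429)
next step: t=0.540: state=(0.452, -1.446) — theta has crossed 0.46
linear interpolation between t=0.530 (0.46592) and t=0.540 (0.45154) → t≈0.534

t = 0.534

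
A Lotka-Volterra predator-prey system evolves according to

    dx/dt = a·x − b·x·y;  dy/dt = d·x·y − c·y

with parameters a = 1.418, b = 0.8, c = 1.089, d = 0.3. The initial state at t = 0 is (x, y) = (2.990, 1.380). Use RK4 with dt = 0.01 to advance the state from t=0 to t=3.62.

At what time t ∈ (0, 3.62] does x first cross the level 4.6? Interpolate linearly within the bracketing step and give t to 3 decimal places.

t = 1.252

t=0.000: state=(2.990, 1.380)
step 1 (dt=0.01): k1=(0.939, -0.265), k2=(0.944, -0.263), k3=(0.943, -0.263), k4=(0.948, -0.261); state += dt/6·(k1+2k2+2k3+k4)
t=0.010: state=(2.999, 1.377)
t=0.020: state=(3.009, 1.375)
t=0.030: state=(3.019, 1.372)
continuing one RK4 step at a time; state shown every 20 steps (Δt=0.2):
t=0.200: state=(3.196, 1.336)
t=0.400: state=(3.435, 1.311)
t=0.600: state=(3.701, 1.306)
t=0.800: state=(3.983, 1.322)
t=1.000: state=(4.269, 1.362)
t=1.200: state=(4.536, 1.427)
t=1.250: state=(4.597, 1.447)
next step: t=1.260: state=(4.609, 1.452) — x has crossed 4.6
linear interpolation between t=1.250 (4.59727) and t=1.260 (4.60916) → t≈1.252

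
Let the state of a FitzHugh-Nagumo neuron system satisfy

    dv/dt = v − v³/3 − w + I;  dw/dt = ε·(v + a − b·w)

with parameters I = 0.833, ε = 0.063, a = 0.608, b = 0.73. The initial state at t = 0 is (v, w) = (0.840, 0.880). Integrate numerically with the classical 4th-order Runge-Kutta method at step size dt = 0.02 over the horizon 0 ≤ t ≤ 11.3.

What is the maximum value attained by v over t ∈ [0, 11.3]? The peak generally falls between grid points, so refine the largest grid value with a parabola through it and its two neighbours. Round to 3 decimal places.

t=0.000: state=(0.840, 0.880)
step 1 (dt=0.02): k1=(0.595, 0.051), k2=(0.597, 0.051), k3=(0.597, 0.051), k4=(0.598, 0.051); state += dt/6·(k1+2k2+2k3+k4)
t=0.020: state=(0.852, 0.881)
t=0.040: state=(0.864, 0.882)
t=0.060: state=(0.876, 0.883)
continuing one RK4 step at a time; state shown every 25 steps (Δt=0.5):
t=0.500: state=(1.139, 0.910)
t=1.000: state=(1.382, 0.948)
t=1.500: state=(1.524, 0.990)
t=2.000: state=(1.582, 1.035)
t=2.500: state=(1.594, 1.080)
t=3.000: state=(1.584, 1.124)
t=3.500: state=(1.564, 1.167)
t=4.000: state=(1.540, 1.207)
t=4.500: state=(1.513, 1.246)
t=5.000: state=(1.485, 1.284)
t=5.500: state=(1.456, 1.319)
t=6.000: state=(1.426, 1.353)
t=6.500: state=(1.395, 1.385)
t=7.000: state=(1.364, 1.416)
t=7.500: state=(1.331, 1.444)
t=8.000: state=(1.297, 1.471)
t=8.500: state=(1.262, 1.497)
t=9.000: state=(1.225, 1.520)
t=9.500: state=(1.187, 1.542)
t=10.000: state=(1.146, 1.562)
t=10.500: state=(1.102, 1.581)
t=11.000: state=(1.053, 1.597)
t=11.300: state=(1.022, 1.606)
largest grid value and its neighbours: v(2.440)=1.59419, v(2.460)=1.59421, v(2.480)=1.59419
parabola through these three points peaks at t≈2.459 with v≈1.59421

max v = 1.594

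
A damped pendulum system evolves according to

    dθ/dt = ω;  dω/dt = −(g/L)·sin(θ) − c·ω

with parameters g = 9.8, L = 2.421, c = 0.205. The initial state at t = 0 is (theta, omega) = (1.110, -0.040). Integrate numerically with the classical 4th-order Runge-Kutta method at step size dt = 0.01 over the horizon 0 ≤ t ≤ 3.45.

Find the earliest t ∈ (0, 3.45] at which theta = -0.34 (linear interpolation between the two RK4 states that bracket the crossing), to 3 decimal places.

t = 1.046

t=0.000: state=(1.110, -0.040)
step 1 (dt=0.01): k1=(-0.040, -3.618), k2=(-0.058, -3.613), k3=(-0.058, -3.613), k4=(-0.076, -3.609); state += dt/6·(k1+2k2+2k3+k4)
t=0.010: state=(1.109, -0.076)
t=0.020: state=(1.108, -0.112)
t=0.030: state=(1.107, -0.148)
continuing one RK4 step at a time; state shown every 20 steps (Δt=0.2):
t=0.200: state=(1.031, -0.739)
t=0.400: state=(0.821, -1.346)
t=0.600: state=(0.504, -1.782)
t=0.800: state=(0.126, -1.955)
t=1.000: state=(-0.257, -1.822)
t=1.040: state=(-0.329, -1.761)
next step: t=1.050: state=(-0.347, -1.744) — theta has crossed -0.34
linear interpolation between t=1.040 (-0.32899) and t=1.050 (-0.34651) → t≈1.046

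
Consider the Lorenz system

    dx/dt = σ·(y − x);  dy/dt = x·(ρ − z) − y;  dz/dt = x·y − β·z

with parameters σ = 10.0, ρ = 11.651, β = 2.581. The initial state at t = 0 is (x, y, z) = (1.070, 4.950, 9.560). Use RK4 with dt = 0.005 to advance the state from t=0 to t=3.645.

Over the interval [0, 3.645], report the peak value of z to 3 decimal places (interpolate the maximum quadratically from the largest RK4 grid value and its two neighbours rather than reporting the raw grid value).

max z = 12.469

t=0.000: state=(1.070, 4.950, 9.560)
step 1 (dt=0.005): k1=(38.800, -2.713, -19.378), k2=(37.762, -2.446, -18.781), k3=(37.795, -2.454, -18.796), k4=(36.788, -2.187, -18.215); state += dt/6·(k1+2k2+2k3+k4)
t=0.005: state=(1.259, 4.938, 9.466)
t=0.010: state=(1.438, 4.928, 9.378)
t=0.015: state=(1.608, 4.921, 9.295)
continuing one RK4 step at a time; state shown every 40 steps (Δt=0.2):
t=0.200: state=(4.843, 5.938, 8.665)
t=0.400: state=(6.413, 6.719, 11.171)
t=0.600: state=(5.755, 4.978, 12.405)
t=0.800: state=(4.418, 4.035, 10.754)
t=1.000: state=(4.372, 4.672, 9.283)
t=1.200: state=(5.338, 5.896, 9.610)
t=1.400: state=(6.033, 6.045, 11.302)
t=1.600: state=(5.411, 4.918, 11.675)
t=1.800: state=(4.661, 4.491, 10.517)
t=2.000: state=(4.791, 5.056, 9.729)
t=2.200: state=(5.463, 5.780, 10.224)
t=2.400: state=(5.722, 5.624, 11.231)
t=2.600: state=(5.232, 4.933, 11.197)
t=2.800: state=(4.848, 4.803, 10.416)
t=3.000: state=(5.045, 5.253, 10.072)
t=3.200: state=(5.467, 5.622, 10.546)
t=3.400: state=(5.505, 5.388, 11.084)
t=3.600: state=(5.161, 4.992, 10.904)
t=3.645: state=(5.092, 4.953, 10.791)
largest grid value and its neighbours: z(0.560)=12.46832, z(0.565)=12.46868, z(0.570)=12.46659
parabola through these three points peaks at t≈0.563 with z≈12.46884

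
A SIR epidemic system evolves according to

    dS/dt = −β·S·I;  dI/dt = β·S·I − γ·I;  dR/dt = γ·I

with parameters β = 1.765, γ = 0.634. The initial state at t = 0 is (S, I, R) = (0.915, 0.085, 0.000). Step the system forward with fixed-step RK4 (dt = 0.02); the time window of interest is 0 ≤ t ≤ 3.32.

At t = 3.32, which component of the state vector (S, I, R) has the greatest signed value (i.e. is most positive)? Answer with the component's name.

t=0.000: state=(0.915, 0.085, 0.000)
step 1 (dt=0.02): k1=(-0.137, 0.083, 0.054), k2=(-0.138, 0.084, 0.054), k3=(-0.138, 0.084, 0.054), k4=(-0.140, 0.085, 0.055); state += dt/6·(k1+2k2+2k3+k4)
t=0.020: state=(0.912, 0.087, 0.001)
t=0.040: state=(0.909, 0.088, 0.002)
t=0.060: state=(0.907, 0.090, 0.003)
continuing one RK4 step at a time; state shown every 10 steps (Δt=0.2):
t=0.200: state=(0.885, 0.103, 0.012)
t=0.400: state=(0.851, 0.123, 0.026)
t=0.600: state=(0.811, 0.145, 0.043)
t=0.800: state=(0.767, 0.169, 0.063)
t=1.000: state=(0.720, 0.194, 0.086)
t=1.200: state=(0.669, 0.218, 0.112)
t=1.400: state=(0.617, 0.241, 0.142)
t=1.600: state=(0.565, 0.262, 0.173)
t=1.800: state=(0.513, 0.279, 0.208)
t=2.000: state=(0.464, 0.292, 0.244)
t=2.200: state=(0.418, 0.301, 0.282)
t=2.400: state=(0.375, 0.305, 0.320)
t=2.600: state=(0.337, 0.304, 0.359)
t=2.800: state=(0.303, 0.300, 0.397)
t=3.000: state=(0.273, 0.292, 0.435)
t=3.200: state=(0.246, 0.282, 0.471)
t=3.320: state=(0.232, 0.275, 0.492)
compare at T: S=0.232, I=0.275, R=0.492

largest component: R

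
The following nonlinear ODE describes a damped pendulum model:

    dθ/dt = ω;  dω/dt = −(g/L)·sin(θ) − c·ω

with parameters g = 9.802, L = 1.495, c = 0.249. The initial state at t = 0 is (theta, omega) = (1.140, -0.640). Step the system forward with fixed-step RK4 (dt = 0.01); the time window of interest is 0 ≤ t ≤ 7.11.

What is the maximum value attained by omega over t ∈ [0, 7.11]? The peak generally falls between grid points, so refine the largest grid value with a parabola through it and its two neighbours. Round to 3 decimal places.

t=0.000: state=(1.140, -0.640)
step 1 (dt=0.01): k1=(-0.640, -5.798), k2=(-0.669, -5.782), k3=(-0.669, -5.782), k4=(-0.698, -5.765); state += dt/6·(k1+2k2+2k3+k4)
t=0.010: state=(1.133, -0.698)
t=0.020: state=(1.126, -0.755)
t=0.030: state=(1.118, -0.812)
continuing one RK4 step at a time; state shown every 25 steps (Δt=0.25):
t=0.250: state=(0.811, -1.933)
t=0.500: state=(0.225, -2.607)
t=0.750: state=(-0.408, -2.291)
t=1.000: state=(-0.854, -1.190)
t=1.250: state=(-0.982, 0.171)
t=1.500: state=(-0.779, 1.408)
t=1.750: state=(-0.318, 2.163)
t=2.000: state=(0.232, 2.093)
t=2.250: state=(0.663, 1.256)
t=2.500: state=(0.832, 0.072)
t=2.750: state=(0.703, -1.061)
t=3.000: state=(0.334, -1.799)
t=3.250: state=(-0.137, -1.842)
t=3.500: state=(-0.528, -1.192)
t=3.750: state=(-0.703, -0.175)
t=4.000: state=(-0.617, 0.835)
t=4.250: state=(-0.313, 1.512)
t=4.500: state=(0.089, 1.596)
t=4.750: state=(0.434, 1.072)
t=5.000: state=(0.596, 0.199)
t=5.250: state=(0.532, -0.687)
t=5.500: state=(0.277, -1.285)
t=5.750: state=(-0.067, -1.373)
t=6.000: state=(-0.365, -0.934)
t=6.250: state=(-0.508, -0.183)
t=6.500: state=(-0.455, 0.586)
t=6.750: state=(-0.236, 1.103)
t=7.000: state=(0.059, 1.176)
t=7.110: state=(0.183, 1.058)
largest grid value and its neighbours: omega(1.850)=2.24296, omega(1.860)=2.24298, omega(1.870)=2.24153
parabola through these three points peaks at t≈1.855 with omega≈2.24315

max omega = 2.243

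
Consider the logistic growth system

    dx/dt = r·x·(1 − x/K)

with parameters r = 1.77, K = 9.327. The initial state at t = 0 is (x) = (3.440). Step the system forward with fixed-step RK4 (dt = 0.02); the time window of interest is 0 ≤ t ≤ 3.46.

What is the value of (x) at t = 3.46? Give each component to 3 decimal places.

(x) = (9.292)

t=0.000: state=(3.440)
step 1 (dt=0.02): k1=(3.843), k2=(3.861), k3=(3.861), k4=(3.878); state += dt/6·(k1+2k2+2k3+k4)
t=0.020: state=(3.517)
t=0.040: state=(3.595)
t=0.060: state=(3.674)
continuing one RK4 step at a time; state shown every 10 steps (Δt=0.2):
t=0.200: state=(4.237)
t=0.400: state=(5.061)
t=0.600: state=(5.860)
t=0.800: state=(6.590)
t=1.000: state=(7.222)
t=1.200: state=(7.743)
t=1.400: state=(8.156)
t=1.600: state=(8.473)
t=1.800: state=(8.711)
t=2.000: state=(8.886)
t=2.200: state=(9.013)
t=2.400: state=(9.104)
t=2.600: state=(9.170)
t=2.800: state=(9.216)
t=3.000: state=(9.249)
t=3.200: state=(9.272)
t=3.400: state=(9.288)
t=3.460: state=(9.292)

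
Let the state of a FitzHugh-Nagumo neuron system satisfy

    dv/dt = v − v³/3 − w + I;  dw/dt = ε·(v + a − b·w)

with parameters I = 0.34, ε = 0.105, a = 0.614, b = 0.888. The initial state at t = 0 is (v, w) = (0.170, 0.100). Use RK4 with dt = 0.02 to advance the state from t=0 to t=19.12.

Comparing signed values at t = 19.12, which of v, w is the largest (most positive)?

largest component: w

t=0.000: state=(0.170, 0.100)
step 1 (dt=0.02): k1=(0.408, 0.073), k2=(0.412, 0.073), k3=(0.412, 0.073), k4=(0.415, 0.074); state += dt/6·(k1+2k2+2k3+k4)
t=0.020: state=(0.178, 0.101)
t=0.040: state=(0.187, 0.103)
t=0.060: state=(0.195, 0.104)
continuing one RK4 step at a time; state shown every 50 steps (Δt=1):
t=1.000: state=(0.760, 0.197)
t=2.000: state=(1.435, 0.354)
t=3.000: state=(1.616, 0.541)
t=4.000: state=(1.564, 0.714)
t=5.000: state=(1.465, 0.864)
t=6.000: state=(1.351, 0.990)
t=7.000: state=(1.222, 1.093)
t=8.000: state=(1.069, 1.172)
t=9.000: state=(0.871, 1.227)
t=10.000: state=(0.564, 1.252)
t=11.000: state=(-0.067, 1.231)
t=12.000: state=(-1.382, 1.113)
t=13.000: state=(-1.938, 0.898)
t=14.000: state=(-1.910, 0.686)
t=15.000: state=(-1.838, 0.498)
t=16.000: state=(-1.765, 0.335)
t=17.000: state=(-1.693, 0.194)
t=18.000: state=(-1.623, 0.072)
t=19.000: state=(-1.554, -0.032)
t=19.120: state=(-1.545, -0.044)
compare at T: v=-1.545, w=-0.044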